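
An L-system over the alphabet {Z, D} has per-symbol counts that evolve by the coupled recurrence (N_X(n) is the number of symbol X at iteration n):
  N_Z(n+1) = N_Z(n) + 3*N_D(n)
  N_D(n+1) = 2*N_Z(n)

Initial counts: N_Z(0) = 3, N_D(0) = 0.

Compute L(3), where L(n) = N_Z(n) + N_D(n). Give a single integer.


Answer: 81

Derivation:
Step 0: N_Z=3, N_D=0, L=3
Step 1: N_Z=3, N_D=6, L=9
Step 2: N_Z=21, N_D=6, L=27
Step 3: N_Z=39, N_D=42, L=81


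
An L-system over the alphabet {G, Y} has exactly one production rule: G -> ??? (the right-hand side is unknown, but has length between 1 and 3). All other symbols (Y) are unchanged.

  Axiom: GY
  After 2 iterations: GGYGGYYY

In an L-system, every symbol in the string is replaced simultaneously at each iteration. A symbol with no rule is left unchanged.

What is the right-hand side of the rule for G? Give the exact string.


Answer: GGY

Derivation:
Trying G -> GGY:
  Step 0: GY
  Step 1: GGYY
  Step 2: GGYGGYYY
Matches the given result.


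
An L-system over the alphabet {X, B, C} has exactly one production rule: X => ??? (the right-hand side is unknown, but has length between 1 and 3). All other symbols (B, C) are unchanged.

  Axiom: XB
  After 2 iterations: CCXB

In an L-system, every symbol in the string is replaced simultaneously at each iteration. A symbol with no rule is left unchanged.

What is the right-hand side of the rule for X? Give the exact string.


Trying X => CX:
  Step 0: XB
  Step 1: CXB
  Step 2: CCXB
Matches the given result.

Answer: CX


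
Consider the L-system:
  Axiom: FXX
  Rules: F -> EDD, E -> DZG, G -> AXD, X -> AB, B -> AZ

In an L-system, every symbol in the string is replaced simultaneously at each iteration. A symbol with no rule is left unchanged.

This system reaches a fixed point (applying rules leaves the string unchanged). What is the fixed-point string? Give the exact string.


Step 0: FXX
Step 1: EDDABAB
Step 2: DZGDDAAZAAZ
Step 3: DZAXDDDAAZAAZ
Step 4: DZAABDDDAAZAAZ
Step 5: DZAAAZDDDAAZAAZ
Step 6: DZAAAZDDDAAZAAZ  (unchanged — fixed point at step 5)

Answer: DZAAAZDDDAAZAAZ


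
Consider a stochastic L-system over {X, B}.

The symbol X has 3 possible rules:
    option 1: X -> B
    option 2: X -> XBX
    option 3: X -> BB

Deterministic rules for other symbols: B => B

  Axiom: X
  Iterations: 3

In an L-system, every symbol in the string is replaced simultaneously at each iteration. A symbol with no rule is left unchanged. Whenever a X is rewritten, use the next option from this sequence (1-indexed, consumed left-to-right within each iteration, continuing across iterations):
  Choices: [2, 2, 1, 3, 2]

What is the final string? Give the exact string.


Answer: BBBXBXBB

Derivation:
Step 0: X
Step 1: XBX  (used choices [2])
Step 2: XBXBB  (used choices [2, 1])
Step 3: BBBXBXBB  (used choices [3, 2])


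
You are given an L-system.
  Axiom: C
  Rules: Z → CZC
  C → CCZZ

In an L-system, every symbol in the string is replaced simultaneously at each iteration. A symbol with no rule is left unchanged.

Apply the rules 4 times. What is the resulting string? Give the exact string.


Answer: CCZZCCZZCZCCZCCCZZCCZZCZCCZCCCZZCZCCCZZCCZZCZCCCZZCCZZCCZZCZCCZCCCZZCCZZCZCCZCCCZZCZCCCZZCCZZCZCCCZZCCZZCCZZCZCCZCCCZZCZCCCZZCCZZCCZZCZCCZCCCZZCCZZCZCCZCCCZZCZCCCZZCCZZCCZZCZCCZC

Derivation:
Step 0: C
Step 1: CCZZ
Step 2: CCZZCCZZCZCCZC
Step 3: CCZZCCZZCZCCZCCCZZCCZZCZCCZCCCZZCZCCCZZCCZZCZCCCZZ
Step 4: CCZZCCZZCZCCZCCCZZCCZZCZCCZCCCZZCZCCCZZCCZZCZCCCZZCCZZCCZZCZCCZCCCZZCCZZCZCCZCCCZZCZCCCZZCCZZCZCCCZZCCZZCCZZCZCCZCCCZZCZCCCZZCCZZCCZZCZCCZCCCZZCCZZCZCCZCCCZZCZCCCZZCCZZCCZZCZCCZC


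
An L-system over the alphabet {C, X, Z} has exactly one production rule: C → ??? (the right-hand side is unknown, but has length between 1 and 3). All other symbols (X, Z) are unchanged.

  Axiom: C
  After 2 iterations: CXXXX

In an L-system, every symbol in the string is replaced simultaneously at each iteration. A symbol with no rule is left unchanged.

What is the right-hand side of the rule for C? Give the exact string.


Answer: CXX

Derivation:
Trying C → CXX:
  Step 0: C
  Step 1: CXX
  Step 2: CXXXX
Matches the given result.


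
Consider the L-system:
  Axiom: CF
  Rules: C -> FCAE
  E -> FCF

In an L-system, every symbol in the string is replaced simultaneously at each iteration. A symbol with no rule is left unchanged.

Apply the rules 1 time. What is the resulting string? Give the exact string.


Answer: FCAEF

Derivation:
Step 0: CF
Step 1: FCAEF


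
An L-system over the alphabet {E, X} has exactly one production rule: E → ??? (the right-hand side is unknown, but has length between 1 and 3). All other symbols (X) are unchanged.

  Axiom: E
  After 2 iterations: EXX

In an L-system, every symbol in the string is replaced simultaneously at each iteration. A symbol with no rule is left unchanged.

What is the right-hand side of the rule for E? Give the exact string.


Trying E → EX:
  Step 0: E
  Step 1: EX
  Step 2: EXX
Matches the given result.

Answer: EX


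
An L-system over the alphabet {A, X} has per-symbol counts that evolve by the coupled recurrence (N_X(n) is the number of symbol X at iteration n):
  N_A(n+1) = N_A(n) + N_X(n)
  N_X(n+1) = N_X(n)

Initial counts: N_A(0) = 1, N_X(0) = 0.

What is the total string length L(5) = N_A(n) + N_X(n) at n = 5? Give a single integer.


Step 0: N_A=1, N_X=0, L=1
Step 1: N_A=1, N_X=0, L=1
Step 2: N_A=1, N_X=0, L=1
Step 3: N_A=1, N_X=0, L=1
Step 4: N_A=1, N_X=0, L=1
Step 5: N_A=1, N_X=0, L=1

Answer: 1


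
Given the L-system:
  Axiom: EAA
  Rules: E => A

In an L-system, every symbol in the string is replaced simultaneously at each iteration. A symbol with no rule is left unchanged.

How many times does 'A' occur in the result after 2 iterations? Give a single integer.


Answer: 3

Derivation:
Step 0: EAA  (2 'A')
Step 1: AAA  (3 'A')
Step 2: AAA  (3 'A')


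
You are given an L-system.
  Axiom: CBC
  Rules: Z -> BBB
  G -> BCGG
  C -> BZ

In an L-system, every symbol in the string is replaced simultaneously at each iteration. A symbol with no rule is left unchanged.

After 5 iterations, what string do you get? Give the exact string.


Answer: BBBBBBBBB

Derivation:
Step 0: CBC
Step 1: BZBBZ
Step 2: BBBBBBBBB
Step 3: BBBBBBBBB
Step 4: BBBBBBBBB
Step 5: BBBBBBBBB


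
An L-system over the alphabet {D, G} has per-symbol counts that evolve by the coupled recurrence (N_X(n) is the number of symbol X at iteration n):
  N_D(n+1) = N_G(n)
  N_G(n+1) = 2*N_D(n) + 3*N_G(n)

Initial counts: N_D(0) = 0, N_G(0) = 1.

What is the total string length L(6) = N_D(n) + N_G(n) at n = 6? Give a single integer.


Step 0: N_D=0, N_G=1, L=1
Step 1: N_D=1, N_G=3, L=4
Step 2: N_D=3, N_G=11, L=14
Step 3: N_D=11, N_G=39, L=50
Step 4: N_D=39, N_G=139, L=178
Step 5: N_D=139, N_G=495, L=634
Step 6: N_D=495, N_G=1763, L=2258

Answer: 2258


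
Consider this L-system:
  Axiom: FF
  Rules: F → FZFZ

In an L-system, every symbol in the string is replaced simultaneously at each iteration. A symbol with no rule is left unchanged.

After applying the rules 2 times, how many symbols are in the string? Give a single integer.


Step 0: length = 2
Step 1: length = 8
Step 2: length = 20

Answer: 20


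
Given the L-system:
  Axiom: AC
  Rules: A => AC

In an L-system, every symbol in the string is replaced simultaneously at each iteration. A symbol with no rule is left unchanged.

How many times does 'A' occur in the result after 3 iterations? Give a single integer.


Answer: 1

Derivation:
Step 0: AC  (1 'A')
Step 1: ACC  (1 'A')
Step 2: ACCC  (1 'A')
Step 3: ACCCC  (1 'A')


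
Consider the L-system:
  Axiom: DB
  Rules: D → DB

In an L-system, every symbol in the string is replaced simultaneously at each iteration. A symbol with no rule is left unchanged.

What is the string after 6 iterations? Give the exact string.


Step 0: DB
Step 1: DBB
Step 2: DBBB
Step 3: DBBBB
Step 4: DBBBBB
Step 5: DBBBBBB
Step 6: DBBBBBBB

Answer: DBBBBBBB


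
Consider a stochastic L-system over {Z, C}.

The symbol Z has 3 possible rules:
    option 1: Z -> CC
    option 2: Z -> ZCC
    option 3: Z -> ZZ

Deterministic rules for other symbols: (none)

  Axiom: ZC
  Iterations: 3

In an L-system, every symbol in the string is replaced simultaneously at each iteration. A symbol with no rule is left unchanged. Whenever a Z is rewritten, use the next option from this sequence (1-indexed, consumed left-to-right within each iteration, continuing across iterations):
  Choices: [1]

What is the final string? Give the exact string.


Step 0: ZC
Step 1: CCC  (used choices [1])
Step 2: CCC  (used choices [])
Step 3: CCC  (used choices [])

Answer: CCC


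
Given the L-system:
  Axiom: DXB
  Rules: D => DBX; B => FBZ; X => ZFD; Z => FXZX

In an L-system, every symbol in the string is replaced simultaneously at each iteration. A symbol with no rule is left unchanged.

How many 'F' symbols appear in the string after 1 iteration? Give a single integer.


Answer: 2

Derivation:
Step 0: DXB  (0 'F')
Step 1: DBXZFDFBZ  (2 'F')


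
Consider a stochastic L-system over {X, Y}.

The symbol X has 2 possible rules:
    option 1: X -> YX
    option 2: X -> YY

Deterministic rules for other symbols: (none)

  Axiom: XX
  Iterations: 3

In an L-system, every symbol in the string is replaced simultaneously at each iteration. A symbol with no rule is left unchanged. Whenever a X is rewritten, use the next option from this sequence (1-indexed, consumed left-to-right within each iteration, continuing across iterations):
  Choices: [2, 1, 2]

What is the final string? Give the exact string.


Step 0: XX
Step 1: YYYX  (used choices [2, 1])
Step 2: YYYYY  (used choices [2])
Step 3: YYYYY  (used choices [])

Answer: YYYYY


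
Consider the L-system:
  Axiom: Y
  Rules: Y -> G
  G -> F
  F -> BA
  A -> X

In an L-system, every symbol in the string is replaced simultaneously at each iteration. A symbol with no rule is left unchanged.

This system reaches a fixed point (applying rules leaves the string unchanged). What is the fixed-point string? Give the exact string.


Answer: BX

Derivation:
Step 0: Y
Step 1: G
Step 2: F
Step 3: BA
Step 4: BX
Step 5: BX  (unchanged — fixed point at step 4)


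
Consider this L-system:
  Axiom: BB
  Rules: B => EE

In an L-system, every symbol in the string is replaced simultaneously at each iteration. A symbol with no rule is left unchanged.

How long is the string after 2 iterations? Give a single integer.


Answer: 4

Derivation:
Step 0: length = 2
Step 1: length = 4
Step 2: length = 4


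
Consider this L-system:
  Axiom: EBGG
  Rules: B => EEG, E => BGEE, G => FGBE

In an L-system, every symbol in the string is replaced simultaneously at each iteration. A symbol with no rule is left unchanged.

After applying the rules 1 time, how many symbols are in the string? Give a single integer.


Answer: 15

Derivation:
Step 0: length = 4
Step 1: length = 15


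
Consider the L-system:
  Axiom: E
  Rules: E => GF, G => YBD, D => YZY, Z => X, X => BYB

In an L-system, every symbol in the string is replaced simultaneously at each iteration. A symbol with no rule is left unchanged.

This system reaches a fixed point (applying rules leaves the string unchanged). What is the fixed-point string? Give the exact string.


Answer: YBYBYBYF

Derivation:
Step 0: E
Step 1: GF
Step 2: YBDF
Step 3: YBYZYF
Step 4: YBYXYF
Step 5: YBYBYBYF
Step 6: YBYBYBYF  (unchanged — fixed point at step 5)


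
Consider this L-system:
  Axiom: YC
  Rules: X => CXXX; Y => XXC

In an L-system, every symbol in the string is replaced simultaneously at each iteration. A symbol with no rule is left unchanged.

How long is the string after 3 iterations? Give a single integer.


Step 0: length = 2
Step 1: length = 4
Step 2: length = 10
Step 3: length = 28

Answer: 28


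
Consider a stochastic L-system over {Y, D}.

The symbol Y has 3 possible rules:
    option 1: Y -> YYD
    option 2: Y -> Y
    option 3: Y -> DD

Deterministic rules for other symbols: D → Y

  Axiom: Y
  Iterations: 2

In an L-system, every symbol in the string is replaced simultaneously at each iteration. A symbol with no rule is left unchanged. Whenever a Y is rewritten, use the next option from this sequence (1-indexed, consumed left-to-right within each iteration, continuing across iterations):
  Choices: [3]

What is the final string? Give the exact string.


Step 0: Y
Step 1: DD  (used choices [3])
Step 2: YY  (used choices [])

Answer: YY


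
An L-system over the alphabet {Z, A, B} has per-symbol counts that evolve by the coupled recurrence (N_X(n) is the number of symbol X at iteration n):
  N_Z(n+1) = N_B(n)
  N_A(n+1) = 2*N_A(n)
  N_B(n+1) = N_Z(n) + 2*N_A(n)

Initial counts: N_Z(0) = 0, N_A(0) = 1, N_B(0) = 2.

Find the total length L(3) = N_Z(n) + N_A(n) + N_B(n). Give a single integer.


Step 0: N_Z=0, N_A=1, N_B=2, L=3
Step 1: N_Z=2, N_A=2, N_B=2, L=6
Step 2: N_Z=2, N_A=4, N_B=6, L=12
Step 3: N_Z=6, N_A=8, N_B=10, L=24

Answer: 24


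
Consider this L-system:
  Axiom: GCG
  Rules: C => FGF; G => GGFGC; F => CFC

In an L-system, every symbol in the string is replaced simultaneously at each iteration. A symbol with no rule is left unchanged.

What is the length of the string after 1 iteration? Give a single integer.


Step 0: length = 3
Step 1: length = 13

Answer: 13


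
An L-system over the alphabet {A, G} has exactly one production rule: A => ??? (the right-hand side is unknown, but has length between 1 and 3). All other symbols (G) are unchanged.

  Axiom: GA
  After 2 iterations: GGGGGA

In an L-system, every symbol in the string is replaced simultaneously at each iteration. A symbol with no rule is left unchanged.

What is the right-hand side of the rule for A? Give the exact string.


Trying A => GGA:
  Step 0: GA
  Step 1: GGGA
  Step 2: GGGGGA
Matches the given result.

Answer: GGA


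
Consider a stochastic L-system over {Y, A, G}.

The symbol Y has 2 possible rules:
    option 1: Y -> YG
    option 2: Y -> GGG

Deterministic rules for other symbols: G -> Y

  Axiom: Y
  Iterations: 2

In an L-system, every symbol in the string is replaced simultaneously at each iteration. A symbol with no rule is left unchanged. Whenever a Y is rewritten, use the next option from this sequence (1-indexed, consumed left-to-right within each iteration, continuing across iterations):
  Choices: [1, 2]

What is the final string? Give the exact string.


Answer: GGGY

Derivation:
Step 0: Y
Step 1: YG  (used choices [1])
Step 2: GGGY  (used choices [2])


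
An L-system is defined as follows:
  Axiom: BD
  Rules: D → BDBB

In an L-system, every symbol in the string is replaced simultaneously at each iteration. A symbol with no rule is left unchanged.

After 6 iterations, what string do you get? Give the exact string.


Answer: BBBBBBBDBBBBBBBBBBBB

Derivation:
Step 0: BD
Step 1: BBDBB
Step 2: BBBDBBBB
Step 3: BBBBDBBBBBB
Step 4: BBBBBDBBBBBBBB
Step 5: BBBBBBDBBBBBBBBBB
Step 6: BBBBBBBDBBBBBBBBBBBB


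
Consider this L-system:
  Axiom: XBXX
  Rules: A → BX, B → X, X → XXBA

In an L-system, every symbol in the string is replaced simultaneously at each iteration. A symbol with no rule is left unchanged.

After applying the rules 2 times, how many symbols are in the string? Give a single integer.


Step 0: length = 4
Step 1: length = 13
Step 2: length = 37

Answer: 37


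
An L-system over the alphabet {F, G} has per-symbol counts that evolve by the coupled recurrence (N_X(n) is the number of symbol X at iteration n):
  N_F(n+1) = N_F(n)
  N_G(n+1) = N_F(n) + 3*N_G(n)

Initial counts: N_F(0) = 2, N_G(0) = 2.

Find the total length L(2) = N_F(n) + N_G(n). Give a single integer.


Answer: 28

Derivation:
Step 0: N_F=2, N_G=2, L=4
Step 1: N_F=2, N_G=8, L=10
Step 2: N_F=2, N_G=26, L=28


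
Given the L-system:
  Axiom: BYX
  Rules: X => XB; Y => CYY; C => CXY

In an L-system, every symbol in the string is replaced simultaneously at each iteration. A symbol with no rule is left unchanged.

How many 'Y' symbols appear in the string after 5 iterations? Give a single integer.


Step 0: BYX  (1 'Y')
Step 1: BCYYXB  (2 'Y')
Step 2: BCXYCYYCYYXBB  (5 'Y')
Step 3: BCXYXBCYYCXYCYYCYYCXYCYYCYYXBBB  (13 'Y')
Step 4: BCXYXBCYYXBBCXYCYYCYYCXYXBCYYCXYCYYCYYCXYCYYCYYCXYXBCYYCXYCYYCYYCXYCYYCYYXBBBB  (34 'Y')
Step 5: BCXYXBCYYXBBCXYCYYCYYXBBBCXYXBCYYCXYCYYCYYCXYCYYCYYCXYXBCYYXBBCXYCYYCYYCXYXBCYYCXYCYYCYYCXYCYYCYYCXYXBCYYCXYCYYCYYCXYCYYCYYCXYXBCYYXBBCXYCYYCYYCXYXBCYYCXYCYYCYYCXYCYYCYYCXYXBCYYCXYCYYCYYCXYCYYCYYXBBBBB  (89 'Y')

Answer: 89


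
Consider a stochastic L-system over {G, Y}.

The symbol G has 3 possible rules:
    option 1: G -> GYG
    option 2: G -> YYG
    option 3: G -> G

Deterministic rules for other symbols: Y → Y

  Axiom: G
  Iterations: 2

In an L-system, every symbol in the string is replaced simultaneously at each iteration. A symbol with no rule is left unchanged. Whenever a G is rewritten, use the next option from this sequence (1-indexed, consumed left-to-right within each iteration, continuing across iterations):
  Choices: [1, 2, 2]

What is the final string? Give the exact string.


Answer: YYGYYYG

Derivation:
Step 0: G
Step 1: GYG  (used choices [1])
Step 2: YYGYYYG  (used choices [2, 2])


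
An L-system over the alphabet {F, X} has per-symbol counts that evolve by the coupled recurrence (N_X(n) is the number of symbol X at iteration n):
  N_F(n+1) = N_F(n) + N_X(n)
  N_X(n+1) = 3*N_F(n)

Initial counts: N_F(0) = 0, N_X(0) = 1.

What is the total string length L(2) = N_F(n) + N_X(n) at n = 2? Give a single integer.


Answer: 4

Derivation:
Step 0: N_F=0, N_X=1, L=1
Step 1: N_F=1, N_X=0, L=1
Step 2: N_F=1, N_X=3, L=4


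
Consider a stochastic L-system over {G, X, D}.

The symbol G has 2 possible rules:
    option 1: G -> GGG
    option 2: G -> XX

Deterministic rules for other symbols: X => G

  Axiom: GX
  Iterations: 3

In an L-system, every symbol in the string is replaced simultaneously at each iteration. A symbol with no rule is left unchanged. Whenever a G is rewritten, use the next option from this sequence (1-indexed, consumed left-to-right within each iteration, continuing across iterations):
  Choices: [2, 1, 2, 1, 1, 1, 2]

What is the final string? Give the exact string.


Answer: XXGGGGGGGGGXX

Derivation:
Step 0: GX
Step 1: XXG  (used choices [2])
Step 2: GGGGG  (used choices [1])
Step 3: XXGGGGGGGGGXX  (used choices [2, 1, 1, 1, 2])


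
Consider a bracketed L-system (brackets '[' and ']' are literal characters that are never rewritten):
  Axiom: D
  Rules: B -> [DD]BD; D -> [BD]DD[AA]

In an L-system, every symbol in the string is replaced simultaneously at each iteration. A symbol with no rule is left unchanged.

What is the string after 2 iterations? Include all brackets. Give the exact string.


Step 0: D
Step 1: [BD]DD[AA]
Step 2: [[DD]BD[BD]DD[AA]][BD]DD[AA][BD]DD[AA][AA]

Answer: [[DD]BD[BD]DD[AA]][BD]DD[AA][BD]DD[AA][AA]


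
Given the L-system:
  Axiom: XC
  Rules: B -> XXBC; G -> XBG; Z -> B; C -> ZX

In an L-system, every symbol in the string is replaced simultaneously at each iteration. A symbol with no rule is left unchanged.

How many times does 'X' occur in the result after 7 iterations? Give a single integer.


Step 0: XC  (1 'X')
Step 1: XZX  (2 'X')
Step 2: XBX  (2 'X')
Step 3: XXXBCX  (4 'X')
Step 4: XXXXXBCZXX  (7 'X')
Step 5: XXXXXXXBCZXBXX  (10 'X')
Step 6: XXXXXXXXXBCZXBXXXBCXX  (15 'X')
Step 7: XXXXXXXXXXXBCZXBXXXBCXXXXXBCZXXX  (23 'X')

Answer: 23


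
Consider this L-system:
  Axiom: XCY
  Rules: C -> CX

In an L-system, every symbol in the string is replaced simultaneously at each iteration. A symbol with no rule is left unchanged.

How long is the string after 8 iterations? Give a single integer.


Step 0: length = 3
Step 1: length = 4
Step 2: length = 5
Step 3: length = 6
Step 4: length = 7
Step 5: length = 8
Step 6: length = 9
Step 7: length = 10
Step 8: length = 11

Answer: 11


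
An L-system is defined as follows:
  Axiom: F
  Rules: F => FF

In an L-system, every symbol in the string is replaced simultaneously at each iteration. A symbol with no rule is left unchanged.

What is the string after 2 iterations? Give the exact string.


Answer: FFFF

Derivation:
Step 0: F
Step 1: FF
Step 2: FFFF


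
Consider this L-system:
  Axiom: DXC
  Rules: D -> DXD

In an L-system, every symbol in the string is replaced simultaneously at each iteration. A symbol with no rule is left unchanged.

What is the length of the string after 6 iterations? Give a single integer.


Step 0: length = 3
Step 1: length = 5
Step 2: length = 9
Step 3: length = 17
Step 4: length = 33
Step 5: length = 65
Step 6: length = 129

Answer: 129


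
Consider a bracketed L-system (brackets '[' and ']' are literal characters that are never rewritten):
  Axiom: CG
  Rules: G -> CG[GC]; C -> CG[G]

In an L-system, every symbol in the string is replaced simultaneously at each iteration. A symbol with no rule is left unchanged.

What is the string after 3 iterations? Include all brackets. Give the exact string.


Step 0: CG
Step 1: CG[G]CG[GC]
Step 2: CG[G]CG[GC][CG[GC]]CG[G]CG[GC][CG[GC]CG[G]]
Step 3: CG[G]CG[GC][CG[GC]]CG[G]CG[GC][CG[GC]CG[G]][CG[G]CG[GC][CG[GC]CG[G]]]CG[G]CG[GC][CG[GC]]CG[G]CG[GC][CG[GC]CG[G]][CG[G]CG[GC][CG[GC]CG[G]]CG[G]CG[GC][CG[GC]]]

Answer: CG[G]CG[GC][CG[GC]]CG[G]CG[GC][CG[GC]CG[G]][CG[G]CG[GC][CG[GC]CG[G]]]CG[G]CG[GC][CG[GC]]CG[G]CG[GC][CG[GC]CG[G]][CG[G]CG[GC][CG[GC]CG[G]]CG[G]CG[GC][CG[GC]]]


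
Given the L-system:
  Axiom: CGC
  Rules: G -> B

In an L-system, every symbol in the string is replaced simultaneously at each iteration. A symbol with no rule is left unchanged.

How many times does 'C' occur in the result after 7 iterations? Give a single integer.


Answer: 2

Derivation:
Step 0: CGC  (2 'C')
Step 1: CBC  (2 'C')
Step 2: CBC  (2 'C')
Step 3: CBC  (2 'C')
Step 4: CBC  (2 'C')
Step 5: CBC  (2 'C')
Step 6: CBC  (2 'C')
Step 7: CBC  (2 'C')


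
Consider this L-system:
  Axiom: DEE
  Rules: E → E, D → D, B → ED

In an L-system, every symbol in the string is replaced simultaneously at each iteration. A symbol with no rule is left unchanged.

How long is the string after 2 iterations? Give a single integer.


Step 0: length = 3
Step 1: length = 3
Step 2: length = 3

Answer: 3


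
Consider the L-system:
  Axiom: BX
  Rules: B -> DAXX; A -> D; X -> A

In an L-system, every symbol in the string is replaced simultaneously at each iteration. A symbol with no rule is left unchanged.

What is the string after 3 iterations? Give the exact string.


Step 0: BX
Step 1: DAXXA
Step 2: DDAAD
Step 3: DDDDD

Answer: DDDDD


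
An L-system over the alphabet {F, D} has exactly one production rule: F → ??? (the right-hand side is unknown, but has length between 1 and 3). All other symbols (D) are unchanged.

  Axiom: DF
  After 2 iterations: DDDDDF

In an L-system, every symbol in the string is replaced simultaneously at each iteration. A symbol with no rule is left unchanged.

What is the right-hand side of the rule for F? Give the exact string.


Answer: DDF

Derivation:
Trying F → DDF:
  Step 0: DF
  Step 1: DDDF
  Step 2: DDDDDF
Matches the given result.


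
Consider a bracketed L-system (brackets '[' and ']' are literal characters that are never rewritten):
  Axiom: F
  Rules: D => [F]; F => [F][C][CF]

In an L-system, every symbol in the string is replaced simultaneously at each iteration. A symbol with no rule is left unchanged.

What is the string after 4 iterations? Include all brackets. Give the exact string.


Answer: [[[[F][C][CF]][C][C[F][C][CF]]][C][C[[F][C][CF]][C][C[F][C][CF]]]][C][C[[[F][C][CF]][C][C[F][C][CF]]][C][C[[F][C][CF]][C][C[F][C][CF]]]]

Derivation:
Step 0: F
Step 1: [F][C][CF]
Step 2: [[F][C][CF]][C][C[F][C][CF]]
Step 3: [[[F][C][CF]][C][C[F][C][CF]]][C][C[[F][C][CF]][C][C[F][C][CF]]]
Step 4: [[[[F][C][CF]][C][C[F][C][CF]]][C][C[[F][C][CF]][C][C[F][C][CF]]]][C][C[[[F][C][CF]][C][C[F][C][CF]]][C][C[[F][C][CF]][C][C[F][C][CF]]]]


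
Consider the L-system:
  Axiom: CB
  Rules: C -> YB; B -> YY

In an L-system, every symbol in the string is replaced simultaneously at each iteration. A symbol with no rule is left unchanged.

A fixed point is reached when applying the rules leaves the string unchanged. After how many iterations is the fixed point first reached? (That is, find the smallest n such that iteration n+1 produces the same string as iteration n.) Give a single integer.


Answer: 2

Derivation:
Step 0: CB
Step 1: YBYY
Step 2: YYYYY
Step 3: YYYYY  (unchanged — fixed point at step 2)


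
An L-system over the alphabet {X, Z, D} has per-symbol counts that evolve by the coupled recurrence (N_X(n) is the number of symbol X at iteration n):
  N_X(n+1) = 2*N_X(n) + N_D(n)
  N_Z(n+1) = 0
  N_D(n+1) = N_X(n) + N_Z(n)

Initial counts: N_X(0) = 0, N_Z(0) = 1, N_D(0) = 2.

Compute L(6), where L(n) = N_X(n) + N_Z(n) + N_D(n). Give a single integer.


Answer: 239

Derivation:
Step 0: N_X=0, N_Z=1, N_D=2, L=3
Step 1: N_X=2, N_Z=0, N_D=1, L=3
Step 2: N_X=5, N_Z=0, N_D=2, L=7
Step 3: N_X=12, N_Z=0, N_D=5, L=17
Step 4: N_X=29, N_Z=0, N_D=12, L=41
Step 5: N_X=70, N_Z=0, N_D=29, L=99
Step 6: N_X=169, N_Z=0, N_D=70, L=239


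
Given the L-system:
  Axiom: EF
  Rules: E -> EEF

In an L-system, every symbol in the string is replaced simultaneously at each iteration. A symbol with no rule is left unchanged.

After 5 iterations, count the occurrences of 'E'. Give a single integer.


Step 0: EF  (1 'E')
Step 1: EEFF  (2 'E')
Step 2: EEFEEFFF  (4 'E')
Step 3: EEFEEFFEEFEEFFFF  (8 'E')
Step 4: EEFEEFFEEFEEFFFEEFEEFFEEFEEFFFFF  (16 'E')
Step 5: EEFEEFFEEFEEFFFEEFEEFFEEFEEFFFFEEFEEFFEEFEEFFFEEFEEFFEEFEEFFFFFF  (32 'E')

Answer: 32


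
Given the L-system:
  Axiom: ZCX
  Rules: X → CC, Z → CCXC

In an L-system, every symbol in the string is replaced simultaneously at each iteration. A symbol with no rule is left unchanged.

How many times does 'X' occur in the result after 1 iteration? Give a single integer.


Answer: 1

Derivation:
Step 0: ZCX  (1 'X')
Step 1: CCXCCCC  (1 'X')


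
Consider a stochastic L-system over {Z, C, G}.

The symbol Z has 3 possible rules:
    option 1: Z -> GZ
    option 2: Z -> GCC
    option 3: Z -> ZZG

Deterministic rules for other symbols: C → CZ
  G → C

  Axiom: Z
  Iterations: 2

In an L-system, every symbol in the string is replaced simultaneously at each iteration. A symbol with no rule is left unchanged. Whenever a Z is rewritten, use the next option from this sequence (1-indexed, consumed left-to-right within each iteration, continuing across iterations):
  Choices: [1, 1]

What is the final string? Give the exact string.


Step 0: Z
Step 1: GZ  (used choices [1])
Step 2: CGZ  (used choices [1])

Answer: CGZ


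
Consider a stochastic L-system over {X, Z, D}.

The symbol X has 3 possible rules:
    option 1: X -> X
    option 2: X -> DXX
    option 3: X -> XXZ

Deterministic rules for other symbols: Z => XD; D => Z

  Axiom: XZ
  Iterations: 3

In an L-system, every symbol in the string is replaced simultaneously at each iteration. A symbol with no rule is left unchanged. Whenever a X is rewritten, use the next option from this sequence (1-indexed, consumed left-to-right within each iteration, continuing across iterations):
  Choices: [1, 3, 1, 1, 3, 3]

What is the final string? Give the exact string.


Step 0: XZ
Step 1: XXD  (used choices [1])
Step 2: XXZXZ  (used choices [3, 1])
Step 3: XXXZXDXXZXD  (used choices [1, 3, 3])

Answer: XXXZXDXXZXD


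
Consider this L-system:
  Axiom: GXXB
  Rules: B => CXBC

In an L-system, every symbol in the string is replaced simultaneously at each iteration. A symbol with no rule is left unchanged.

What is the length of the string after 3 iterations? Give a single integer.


Step 0: length = 4
Step 1: length = 7
Step 2: length = 10
Step 3: length = 13

Answer: 13


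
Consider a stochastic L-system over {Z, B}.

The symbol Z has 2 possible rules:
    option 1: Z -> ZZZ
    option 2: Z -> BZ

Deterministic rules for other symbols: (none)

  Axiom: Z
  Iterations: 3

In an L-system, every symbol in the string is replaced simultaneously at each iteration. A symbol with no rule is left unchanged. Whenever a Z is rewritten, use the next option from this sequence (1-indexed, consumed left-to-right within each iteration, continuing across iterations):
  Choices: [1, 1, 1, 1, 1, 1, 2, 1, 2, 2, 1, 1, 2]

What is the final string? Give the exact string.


Answer: ZZZZZZBZZZZBZBZZZZZZZBZ

Derivation:
Step 0: Z
Step 1: ZZZ  (used choices [1])
Step 2: ZZZZZZZZZ  (used choices [1, 1, 1])
Step 3: ZZZZZZBZZZZBZBZZZZZZZBZ  (used choices [1, 1, 2, 1, 2, 2, 1, 1, 2])


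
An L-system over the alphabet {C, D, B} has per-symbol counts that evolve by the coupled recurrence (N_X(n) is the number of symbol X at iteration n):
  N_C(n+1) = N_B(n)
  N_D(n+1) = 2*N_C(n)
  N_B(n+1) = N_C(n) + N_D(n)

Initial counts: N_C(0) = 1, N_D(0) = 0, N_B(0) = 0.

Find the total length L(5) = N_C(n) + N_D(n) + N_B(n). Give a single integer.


Step 0: N_C=1, N_D=0, N_B=0, L=1
Step 1: N_C=0, N_D=2, N_B=1, L=3
Step 2: N_C=1, N_D=0, N_B=2, L=3
Step 3: N_C=2, N_D=2, N_B=1, L=5
Step 4: N_C=1, N_D=4, N_B=4, L=9
Step 5: N_C=4, N_D=2, N_B=5, L=11

Answer: 11


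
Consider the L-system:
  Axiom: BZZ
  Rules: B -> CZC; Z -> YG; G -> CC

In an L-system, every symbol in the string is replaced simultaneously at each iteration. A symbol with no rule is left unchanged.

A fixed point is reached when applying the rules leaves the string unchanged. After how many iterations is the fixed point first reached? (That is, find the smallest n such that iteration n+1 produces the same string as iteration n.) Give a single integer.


Answer: 3

Derivation:
Step 0: BZZ
Step 1: CZCYGYG
Step 2: CYGCYCCYCC
Step 3: CYCCCYCCYCC
Step 4: CYCCCYCCYCC  (unchanged — fixed point at step 3)


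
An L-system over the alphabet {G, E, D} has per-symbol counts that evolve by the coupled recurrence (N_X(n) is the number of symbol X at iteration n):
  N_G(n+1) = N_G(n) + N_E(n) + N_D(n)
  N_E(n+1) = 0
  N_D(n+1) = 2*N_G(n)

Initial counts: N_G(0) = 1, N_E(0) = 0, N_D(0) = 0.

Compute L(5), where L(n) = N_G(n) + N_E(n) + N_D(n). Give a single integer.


Step 0: N_G=1, N_E=0, N_D=0, L=1
Step 1: N_G=1, N_E=0, N_D=2, L=3
Step 2: N_G=3, N_E=0, N_D=2, L=5
Step 3: N_G=5, N_E=0, N_D=6, L=11
Step 4: N_G=11, N_E=0, N_D=10, L=21
Step 5: N_G=21, N_E=0, N_D=22, L=43

Answer: 43


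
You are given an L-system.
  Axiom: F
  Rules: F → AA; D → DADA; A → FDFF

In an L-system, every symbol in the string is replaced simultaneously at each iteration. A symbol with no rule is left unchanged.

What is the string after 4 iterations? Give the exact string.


Answer: FDFFFDFFDADAFDFFDADAFDFFFDFFFDFFFDFFFDFFFDFFFDFFDADAFDFFDADAFDFFFDFFFDFFFDFFFDFF

Derivation:
Step 0: F
Step 1: AA
Step 2: FDFFFDFF
Step 3: AADADAAAAAAADADAAAAA
Step 4: FDFFFDFFDADAFDFFDADAFDFFFDFFFDFFFDFFFDFFFDFFFDFFDADAFDFFDADAFDFFFDFFFDFFFDFFFDFF


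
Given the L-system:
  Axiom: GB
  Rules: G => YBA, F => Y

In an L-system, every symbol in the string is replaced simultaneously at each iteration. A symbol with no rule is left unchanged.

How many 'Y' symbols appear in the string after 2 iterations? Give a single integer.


Step 0: GB  (0 'Y')
Step 1: YBAB  (1 'Y')
Step 2: YBAB  (1 'Y')

Answer: 1


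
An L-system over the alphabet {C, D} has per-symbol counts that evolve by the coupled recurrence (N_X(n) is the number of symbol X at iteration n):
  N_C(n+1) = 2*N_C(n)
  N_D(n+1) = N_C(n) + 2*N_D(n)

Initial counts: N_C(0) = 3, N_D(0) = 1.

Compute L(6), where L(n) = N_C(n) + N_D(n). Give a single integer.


Answer: 832

Derivation:
Step 0: N_C=3, N_D=1, L=4
Step 1: N_C=6, N_D=5, L=11
Step 2: N_C=12, N_D=16, L=28
Step 3: N_C=24, N_D=44, L=68
Step 4: N_C=48, N_D=112, L=160
Step 5: N_C=96, N_D=272, L=368
Step 6: N_C=192, N_D=640, L=832


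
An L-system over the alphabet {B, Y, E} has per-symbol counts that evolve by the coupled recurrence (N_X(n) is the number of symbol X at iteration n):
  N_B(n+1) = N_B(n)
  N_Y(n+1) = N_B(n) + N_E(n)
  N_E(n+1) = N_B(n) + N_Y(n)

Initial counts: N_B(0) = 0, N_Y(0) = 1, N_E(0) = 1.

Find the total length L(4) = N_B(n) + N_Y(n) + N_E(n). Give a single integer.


Step 0: N_B=0, N_Y=1, N_E=1, L=2
Step 1: N_B=0, N_Y=1, N_E=1, L=2
Step 2: N_B=0, N_Y=1, N_E=1, L=2
Step 3: N_B=0, N_Y=1, N_E=1, L=2
Step 4: N_B=0, N_Y=1, N_E=1, L=2

Answer: 2


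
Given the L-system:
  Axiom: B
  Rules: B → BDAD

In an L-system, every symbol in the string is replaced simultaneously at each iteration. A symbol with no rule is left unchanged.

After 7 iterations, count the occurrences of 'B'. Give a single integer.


Step 0: B  (1 'B')
Step 1: BDAD  (1 'B')
Step 2: BDADDAD  (1 'B')
Step 3: BDADDADDAD  (1 'B')
Step 4: BDADDADDADDAD  (1 'B')
Step 5: BDADDADDADDADDAD  (1 'B')
Step 6: BDADDADDADDADDADDAD  (1 'B')
Step 7: BDADDADDADDADDADDADDAD  (1 'B')

Answer: 1


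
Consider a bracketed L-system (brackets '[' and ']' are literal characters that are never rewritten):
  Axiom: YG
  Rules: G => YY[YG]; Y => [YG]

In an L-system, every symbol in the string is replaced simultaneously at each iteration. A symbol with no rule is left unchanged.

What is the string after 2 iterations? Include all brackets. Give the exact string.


Answer: [[YG]YY[YG]][YG][YG][[YG]YY[YG]]

Derivation:
Step 0: YG
Step 1: [YG]YY[YG]
Step 2: [[YG]YY[YG]][YG][YG][[YG]YY[YG]]


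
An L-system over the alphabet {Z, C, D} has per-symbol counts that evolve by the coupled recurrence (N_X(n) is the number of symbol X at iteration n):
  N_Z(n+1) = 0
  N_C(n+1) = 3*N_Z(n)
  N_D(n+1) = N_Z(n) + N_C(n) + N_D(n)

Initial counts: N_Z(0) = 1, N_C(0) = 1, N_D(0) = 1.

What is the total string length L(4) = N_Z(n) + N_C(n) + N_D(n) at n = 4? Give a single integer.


Answer: 6

Derivation:
Step 0: N_Z=1, N_C=1, N_D=1, L=3
Step 1: N_Z=0, N_C=3, N_D=3, L=6
Step 2: N_Z=0, N_C=0, N_D=6, L=6
Step 3: N_Z=0, N_C=0, N_D=6, L=6
Step 4: N_Z=0, N_C=0, N_D=6, L=6


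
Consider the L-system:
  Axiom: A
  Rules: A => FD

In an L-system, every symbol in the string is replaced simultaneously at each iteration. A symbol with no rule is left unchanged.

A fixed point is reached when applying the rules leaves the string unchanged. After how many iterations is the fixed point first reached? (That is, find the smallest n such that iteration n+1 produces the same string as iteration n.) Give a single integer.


Answer: 1

Derivation:
Step 0: A
Step 1: FD
Step 2: FD  (unchanged — fixed point at step 1)


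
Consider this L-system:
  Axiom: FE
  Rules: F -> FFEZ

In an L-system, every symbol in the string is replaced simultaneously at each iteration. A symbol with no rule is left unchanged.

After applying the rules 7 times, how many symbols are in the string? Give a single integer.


Step 0: length = 2
Step 1: length = 5
Step 2: length = 11
Step 3: length = 23
Step 4: length = 47
Step 5: length = 95
Step 6: length = 191
Step 7: length = 383

Answer: 383


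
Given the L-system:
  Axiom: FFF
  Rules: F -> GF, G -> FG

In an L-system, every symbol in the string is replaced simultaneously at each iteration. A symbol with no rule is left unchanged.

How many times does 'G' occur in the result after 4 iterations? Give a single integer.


Answer: 24

Derivation:
Step 0: FFF  (0 'G')
Step 1: GFGFGF  (3 'G')
Step 2: FGGFFGGFFGGF  (6 'G')
Step 3: GFFGFGGFGFFGFGGFGFFGFGGF  (12 'G')
Step 4: FGGFGFFGGFFGFGGFFGGFGFFGGFFGFGGFFGGFGFFGGFFGFGGF  (24 'G')


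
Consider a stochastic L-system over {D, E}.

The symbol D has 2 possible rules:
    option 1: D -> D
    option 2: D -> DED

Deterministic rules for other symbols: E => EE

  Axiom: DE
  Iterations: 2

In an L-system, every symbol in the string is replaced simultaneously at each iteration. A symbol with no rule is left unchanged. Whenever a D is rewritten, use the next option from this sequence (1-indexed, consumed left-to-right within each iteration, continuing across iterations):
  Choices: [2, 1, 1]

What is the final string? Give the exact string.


Step 0: DE
Step 1: DEDEE  (used choices [2])
Step 2: DEEDEEEE  (used choices [1, 1])

Answer: DEEDEEEE


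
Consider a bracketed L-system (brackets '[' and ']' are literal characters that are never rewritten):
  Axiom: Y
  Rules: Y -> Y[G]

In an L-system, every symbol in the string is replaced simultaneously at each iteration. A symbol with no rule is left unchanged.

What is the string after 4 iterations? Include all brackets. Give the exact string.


Answer: Y[G][G][G][G]

Derivation:
Step 0: Y
Step 1: Y[G]
Step 2: Y[G][G]
Step 3: Y[G][G][G]
Step 4: Y[G][G][G][G]


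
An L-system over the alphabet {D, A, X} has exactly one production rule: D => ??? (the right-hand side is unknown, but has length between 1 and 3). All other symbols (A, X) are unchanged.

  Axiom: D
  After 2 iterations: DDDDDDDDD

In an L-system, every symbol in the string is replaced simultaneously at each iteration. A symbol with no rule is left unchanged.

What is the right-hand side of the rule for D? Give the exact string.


Answer: DDD

Derivation:
Trying D => DDD:
  Step 0: D
  Step 1: DDD
  Step 2: DDDDDDDDD
Matches the given result.


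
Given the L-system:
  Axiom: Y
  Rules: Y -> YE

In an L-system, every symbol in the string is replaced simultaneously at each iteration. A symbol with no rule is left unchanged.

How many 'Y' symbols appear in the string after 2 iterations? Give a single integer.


Answer: 1

Derivation:
Step 0: Y  (1 'Y')
Step 1: YE  (1 'Y')
Step 2: YEE  (1 'Y')


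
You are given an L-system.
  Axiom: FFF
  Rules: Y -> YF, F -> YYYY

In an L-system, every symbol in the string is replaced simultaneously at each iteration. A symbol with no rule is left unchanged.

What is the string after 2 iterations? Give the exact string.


Answer: YFYFYFYFYFYFYFYFYFYFYFYF

Derivation:
Step 0: FFF
Step 1: YYYYYYYYYYYY
Step 2: YFYFYFYFYFYFYFYFYFYFYFYF


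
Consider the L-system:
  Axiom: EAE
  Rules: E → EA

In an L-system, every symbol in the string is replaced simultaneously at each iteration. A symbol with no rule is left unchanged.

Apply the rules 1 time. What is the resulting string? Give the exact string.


Step 0: EAE
Step 1: EAAEA

Answer: EAAEA


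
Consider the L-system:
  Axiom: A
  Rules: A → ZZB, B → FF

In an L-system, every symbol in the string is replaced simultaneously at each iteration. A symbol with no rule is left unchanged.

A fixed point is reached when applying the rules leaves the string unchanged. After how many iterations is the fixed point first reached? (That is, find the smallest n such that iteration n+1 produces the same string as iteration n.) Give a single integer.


Step 0: A
Step 1: ZZB
Step 2: ZZFF
Step 3: ZZFF  (unchanged — fixed point at step 2)

Answer: 2


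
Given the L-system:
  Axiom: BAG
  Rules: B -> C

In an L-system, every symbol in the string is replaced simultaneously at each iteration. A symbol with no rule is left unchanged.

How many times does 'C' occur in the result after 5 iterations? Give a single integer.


Answer: 1

Derivation:
Step 0: BAG  (0 'C')
Step 1: CAG  (1 'C')
Step 2: CAG  (1 'C')
Step 3: CAG  (1 'C')
Step 4: CAG  (1 'C')
Step 5: CAG  (1 'C')


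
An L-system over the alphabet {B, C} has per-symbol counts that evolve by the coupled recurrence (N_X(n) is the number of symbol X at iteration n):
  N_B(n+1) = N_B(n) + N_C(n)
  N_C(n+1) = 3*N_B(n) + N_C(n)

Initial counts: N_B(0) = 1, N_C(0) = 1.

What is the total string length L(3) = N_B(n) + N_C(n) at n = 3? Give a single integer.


Step 0: N_B=1, N_C=1, L=2
Step 1: N_B=2, N_C=4, L=6
Step 2: N_B=6, N_C=10, L=16
Step 3: N_B=16, N_C=28, L=44

Answer: 44


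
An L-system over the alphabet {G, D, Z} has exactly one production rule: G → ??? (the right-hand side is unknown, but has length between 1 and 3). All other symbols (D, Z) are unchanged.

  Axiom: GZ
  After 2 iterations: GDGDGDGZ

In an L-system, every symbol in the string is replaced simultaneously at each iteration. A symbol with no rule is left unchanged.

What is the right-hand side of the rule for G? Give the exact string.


Trying G → GDG:
  Step 0: GZ
  Step 1: GDGZ
  Step 2: GDGDGDGZ
Matches the given result.

Answer: GDG
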